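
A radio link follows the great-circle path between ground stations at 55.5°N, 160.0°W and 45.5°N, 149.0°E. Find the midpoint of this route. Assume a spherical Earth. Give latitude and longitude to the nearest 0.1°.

≈ 53.3°N, 171.6°E

From cos δ = sin φ₁ sin φ₂ + cos φ₁ cos φ₂ cos Δλ, the central angle is δ ≈ 0.578 rad (33.1°).
Interpolate at f = 1/2 with slerp weights a = sin((1−f)δ)/sin δ ≈ 0.522, b = sin(fδ)/sin δ ≈ 0.522.
p = a·p₁ + b·p₂ ≈ (-0.591, 0.087, 0.802); φ = arcsin(p_z) ≈ 53.31°, λ = atan2(p_y, p_x) ≈ 171.60°.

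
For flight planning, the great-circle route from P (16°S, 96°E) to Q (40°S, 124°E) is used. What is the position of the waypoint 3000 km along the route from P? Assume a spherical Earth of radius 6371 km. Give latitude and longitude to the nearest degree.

≈ (35°S, 117°E)

Convert each endpoint to a unit vector on the sphere (x = cos φ cos λ, y = cos φ sin λ, z = sin φ).
The central angle between the endpoints is δ = arccos(p₁·p₂) ≈ 0.596 rad (34.2°). The total great-circle distance is δ·R ≈ 0.596 × 6371 ≈ 3800 km, so the target fraction is f = 3000/3800 ≈ 0.790.
Interpolate at f ≈ 0.790 with slerp weights a = sin((1−f)δ)/sin δ ≈ 0.223, b = sin(fδ)/sin δ ≈ 0.808.
p = a·p₁ + b·p₂ ≈ (-0.368, 0.726, -0.581); φ = arcsin(p_z) ≈ -35.49°, λ = atan2(p_y, p_x) ≈ 116.90°.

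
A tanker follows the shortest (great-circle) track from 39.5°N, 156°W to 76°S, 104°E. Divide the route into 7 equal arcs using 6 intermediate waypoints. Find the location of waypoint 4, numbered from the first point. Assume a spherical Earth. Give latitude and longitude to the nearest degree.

Write both endpoints as unit vectors p₁, p₂ with components (cos φ cos λ, cos φ sin λ, sin φ).
The central angle between the endpoints is δ = arccos(p₁·p₂) ≈ 2.278 rad (130.5°).
Interpolate at f = 4/7 with slerp weights a = sin((1−f)δ)/sin δ ≈ 1.090, b = sin(fδ)/sin δ ≈ 1.268.
p = a·p₁ + b·p₂ ≈ (-0.842, -0.044, -0.537); φ = arcsin(p_z) ≈ -32.49°, λ = atan2(p_y, p_x) ≈ -176.99°.

≈ 32°S, 177°W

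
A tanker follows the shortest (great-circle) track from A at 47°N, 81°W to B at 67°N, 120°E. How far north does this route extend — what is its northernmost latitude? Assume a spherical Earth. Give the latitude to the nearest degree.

The great circle lies in the plane with unit normal n̂ = (p₁ × p₂)/|p₁ × p₂|.
Here n̂_z ≈ -0.105; the vertex latitude is φ_max = arccos|n̂_z| ≈ 83.9°.

≈ 84°N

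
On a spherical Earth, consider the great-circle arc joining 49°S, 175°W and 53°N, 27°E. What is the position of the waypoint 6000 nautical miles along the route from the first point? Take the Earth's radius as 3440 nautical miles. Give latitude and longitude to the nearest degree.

≈ 23°N, 107°E

The haversine formula gives a central angle δ ≈ 2.891 rad (165.7°) between the endpoints. The total great-circle distance is δ·R ≈ 2.891 × 3440 ≈ 9946 nmi, so the target fraction is f = 6000/9946 ≈ 0.603.
Interpolate at f ≈ 0.603 with slerp weights a = sin((1−f)δ)/sin δ ≈ 3.679, b = sin(fδ)/sin δ ≈ 3.975.
p = a·p₁ + b·p₂ ≈ (-0.273, 0.876, 0.398); φ = arcsin(p_z) ≈ 23.48°, λ = atan2(p_y, p_x) ≈ 107.29°.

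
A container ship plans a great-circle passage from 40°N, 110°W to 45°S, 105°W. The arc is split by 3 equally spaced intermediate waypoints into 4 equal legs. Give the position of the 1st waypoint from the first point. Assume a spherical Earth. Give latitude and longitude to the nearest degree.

Convert each endpoint to a unit vector on the sphere (x = cos φ cos λ, y = cos φ sin λ, z = sin φ).
The central angle between the endpoints is δ = arccos(p₁·p₂) ≈ 1.486 rad (85.1°).
Interpolate at f = 1/4 with slerp weights a = sin((1−f)δ)/sin δ ≈ 0.901, b = sin(fδ)/sin δ ≈ 0.364.
p = a·p₁ + b·p₂ ≈ (-0.303, -0.897, 0.321); φ = arcsin(p_z) ≈ 18.75°, λ = atan2(p_y, p_x) ≈ -108.64°.

≈ 19°N, 109°W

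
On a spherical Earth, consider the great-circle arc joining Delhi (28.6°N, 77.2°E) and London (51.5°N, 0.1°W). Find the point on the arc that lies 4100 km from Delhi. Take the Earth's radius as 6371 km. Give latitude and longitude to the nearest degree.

Convert each endpoint to a unit vector on the sphere (x = cos φ cos λ, y = cos φ sin λ, z = sin φ).
The central angle between the endpoints is δ = arccos(p₁·p₂) ≈ 1.053 rad (60.3°). The total great-circle distance is δ·R ≈ 1.053 × 6371 ≈ 6710 km, so the target fraction is f = 4100/6710 ≈ 0.611.
Interpolate at f ≈ 0.611 with slerp weights a = sin((1−f)δ)/sin δ ≈ 0.458, b = sin(fδ)/sin δ ≈ 0.690.
p = a·p₁ + b·p₂ ≈ (0.519, 0.392, 0.760); φ = arcsin(p_z) ≈ 49.44°, λ = atan2(p_y, p_x) ≈ 37.04°.

≈ (49°N, 37°E)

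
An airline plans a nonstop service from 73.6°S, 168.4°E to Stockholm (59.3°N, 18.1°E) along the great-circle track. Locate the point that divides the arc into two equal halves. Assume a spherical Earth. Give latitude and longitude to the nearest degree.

From cos δ = sin φ₁ sin φ₂ + cos φ₁ cos φ₂ cos Δλ, the central angle is δ ≈ 2.824 rad (161.8°).
Interpolate at f = 1/2 with slerp weights a = sin((1−f)δ)/sin δ ≈ 3.165, b = sin(fδ)/sin δ ≈ 3.165.
p = a·p₁ + b·p₂ ≈ (0.661, 0.682, -0.315); φ = arcsin(p_z) ≈ -18.35°, λ = atan2(p_y, p_x) ≈ 45.90°.

≈ 18°S, 46°E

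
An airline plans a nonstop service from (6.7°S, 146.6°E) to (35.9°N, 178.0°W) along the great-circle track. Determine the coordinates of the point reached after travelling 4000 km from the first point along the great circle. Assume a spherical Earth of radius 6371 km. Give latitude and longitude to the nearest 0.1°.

≈ (22.4°N, 168.2°E)

The haversine formula gives a central angle δ ≈ 0.943 rad (54.0°) between the endpoints. The total great-circle distance is δ·R ≈ 0.943 × 6371 ≈ 6008 km, so the target fraction is f = 4000/6008 ≈ 0.666.
Interpolate at f ≈ 0.666 with slerp weights a = sin((1−f)δ)/sin δ ≈ 0.383, b = sin(fδ)/sin δ ≈ 0.726.
p = a·p₁ + b·p₂ ≈ (-0.905, 0.189, 0.381); φ = arcsin(p_z) ≈ 22.39°, λ = atan2(p_y, p_x) ≈ 168.21°.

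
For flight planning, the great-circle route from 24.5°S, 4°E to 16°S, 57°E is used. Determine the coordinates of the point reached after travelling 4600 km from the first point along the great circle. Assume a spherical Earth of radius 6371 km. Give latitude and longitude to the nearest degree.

≈ 19°S, 48°E

Write both endpoints as unit vectors p₁, p₂ with components (cos φ cos λ, cos φ sin λ, sin φ).
The central angle between the endpoints is δ = arccos(p₁·p₂) ≈ 0.875 rad (50.2°). The total great-circle distance is δ·R ≈ 0.875 × 6371 ≈ 5577 km, so the target fraction is f = 4600/5577 ≈ 0.825.
Interpolate at f ≈ 0.825 with slerp weights a = sin((1−f)δ)/sin δ ≈ 0.199, b = sin(fδ)/sin δ ≈ 0.861.
p = a·p₁ + b·p₂ ≈ (0.631, 0.707, -0.320); φ = arcsin(p_z) ≈ -18.65°, λ = atan2(p_y, p_x) ≈ 48.22°.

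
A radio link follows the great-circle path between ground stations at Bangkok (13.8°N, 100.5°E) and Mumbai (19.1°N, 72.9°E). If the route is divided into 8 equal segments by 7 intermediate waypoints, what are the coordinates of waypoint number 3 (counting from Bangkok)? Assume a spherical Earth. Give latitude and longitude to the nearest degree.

Write both endpoints as unit vectors p₁, p₂ with components (cos φ cos λ, cos φ sin λ, sin φ).
The central angle between the endpoints is δ = arccos(p₁·p₂) ≈ 0.471 rad (27.0°).
Interpolate at f = 3/8 with slerp weights a = sin((1−f)δ)/sin δ ≈ 0.639, b = sin(fδ)/sin δ ≈ 0.387.
p = a·p₁ + b·p₂ ≈ (-0.006, 0.960, 0.279); φ = arcsin(p_z) ≈ 16.21°, λ = atan2(p_y, p_x) ≈ 90.33°.

≈ 16°N, 90°E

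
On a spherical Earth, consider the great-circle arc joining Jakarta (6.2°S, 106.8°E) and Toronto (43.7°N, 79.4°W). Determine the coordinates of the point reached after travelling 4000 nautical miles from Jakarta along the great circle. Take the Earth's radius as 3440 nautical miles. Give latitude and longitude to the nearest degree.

≈ 60°N, 120°E

Write both endpoints as unit vectors p₁, p₂ with components (cos φ cos λ, cos φ sin λ, sin φ).
The central angle between the endpoints is δ = arccos(p₁·p₂) ≈ 2.480 rad (142.1°). The total great-circle distance is δ·R ≈ 2.480 × 3440 ≈ 8532 nmi, so the target fraction is f = 4000/8532 ≈ 0.469.
Interpolate at f ≈ 0.469 with slerp weights a = sin((1−f)δ)/sin δ ≈ 1.576, b = sin(fδ)/sin δ ≈ 1.494.
p = a·p₁ + b·p₂ ≈ (-0.254, 0.438, 0.862); φ = arcsin(p_z) ≈ 59.57°, λ = atan2(p_y, p_x) ≈ 120.12°.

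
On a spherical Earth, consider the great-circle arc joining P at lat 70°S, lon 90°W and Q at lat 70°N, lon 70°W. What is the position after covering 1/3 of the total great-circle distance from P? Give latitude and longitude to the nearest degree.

≈ lat 23°S, lon 82°W

From cos δ = sin φ₁ sin φ₂ + cos φ₁ cos φ₂ cos Δλ, the central angle is δ ≈ 2.455 rad (140.6°).
Interpolate at f = 1/3 with slerp weights a = sin((1−f)δ)/sin δ ≈ 1.573, b = sin(fδ)/sin δ ≈ 1.151.
p = a·p₁ + b·p₂ ≈ (0.135, -0.908, -0.397); φ = arcsin(p_z) ≈ -23.39°, λ = atan2(p_y, p_x) ≈ -81.57°.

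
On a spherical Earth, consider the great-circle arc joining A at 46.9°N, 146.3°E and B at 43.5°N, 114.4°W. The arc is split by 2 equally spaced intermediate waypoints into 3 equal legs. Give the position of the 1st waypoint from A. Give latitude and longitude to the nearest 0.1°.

Convert each endpoint to a unit vector on the sphere (x = cos φ cos λ, y = cos φ sin λ, z = sin φ).
The central angle between the endpoints is δ = arccos(p₁·p₂) ≈ 1.135 rad (65.0°).
Interpolate at f = 1/3 with slerp weights a = sin((1−f)δ)/sin δ ≈ 0.757, b = sin(fδ)/sin δ ≈ 0.407.
p = a·p₁ + b·p₂ ≈ (-0.553, 0.018, 0.833); φ = arcsin(p_z) ≈ 56.44°, λ = atan2(p_y, p_x) ≈ 178.14°.

≈ 56.4°N, 178.1°E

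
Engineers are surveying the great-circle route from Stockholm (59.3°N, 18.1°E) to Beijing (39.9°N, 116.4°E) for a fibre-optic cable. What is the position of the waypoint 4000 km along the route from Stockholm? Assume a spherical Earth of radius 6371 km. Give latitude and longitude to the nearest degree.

Convert each endpoint to a unit vector on the sphere (x = cos φ cos λ, y = cos φ sin λ, z = sin φ).
The central angle between the endpoints is δ = arccos(p₁·p₂) ≈ 1.053 rad (60.3°). The total great-circle distance is δ·R ≈ 1.053 × 6371 ≈ 6708 km, so the target fraction is f = 4000/6708 ≈ 0.596.
Interpolate at f ≈ 0.596 with slerp weights a = sin((1−f)δ)/sin δ ≈ 0.475, b = sin(fδ)/sin δ ≈ 0.676.
p = a·p₁ + b·p₂ ≈ (-0.000, 0.540, 0.842); φ = arcsin(p_z) ≈ 57.33°, λ = atan2(p_y, p_x) ≈ 90.03°.

≈ (57°N, 90°E)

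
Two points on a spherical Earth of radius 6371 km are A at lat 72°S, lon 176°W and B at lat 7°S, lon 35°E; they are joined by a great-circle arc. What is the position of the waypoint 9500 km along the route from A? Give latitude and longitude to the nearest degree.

≈ lat 20°S, lon 37°E

Write both endpoints as unit vectors p₁, p₂ with components (cos φ cos λ, cos φ sin λ, sin φ).
The central angle between the endpoints is δ = arccos(p₁·p₂) ≈ 1.718 rad (98.5°). The total great-circle distance is δ·R ≈ 1.718 × 6371 ≈ 10947 km, so the target fraction is f = 9500/10947 ≈ 0.868.
Interpolate at f ≈ 0.868 with slerp weights a = sin((1−f)δ)/sin δ ≈ 0.228, b = sin(fδ)/sin δ ≈ 1.008.
p = a·p₁ + b·p₂ ≈ (0.749, 0.569, -0.339); φ = arcsin(p_z) ≈ -19.84°, λ = atan2(p_y, p_x) ≈ 37.21°.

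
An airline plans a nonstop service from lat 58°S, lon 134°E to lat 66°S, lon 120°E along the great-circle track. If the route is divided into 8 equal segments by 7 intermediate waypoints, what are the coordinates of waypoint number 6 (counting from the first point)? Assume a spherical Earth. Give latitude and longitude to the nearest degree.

≈ lat 64°S, lon 124°E

The haversine formula gives a central angle δ ≈ 0.180 rad (10.3°) between the endpoints.
Interpolate at f = 6/8 with slerp weights a = sin((1−f)δ)/sin δ ≈ 0.251, b = sin(fδ)/sin δ ≈ 0.752.
p = a·p₁ + b·p₂ ≈ (-0.245, 0.361, -0.900); φ = arcsin(p_z) ≈ -64.14°, λ = atan2(p_y, p_x) ≈ 124.24°.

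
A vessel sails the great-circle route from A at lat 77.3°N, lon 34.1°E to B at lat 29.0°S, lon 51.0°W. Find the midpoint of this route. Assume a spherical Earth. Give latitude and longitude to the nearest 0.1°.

The haversine formula gives a central angle δ ≈ 2.045 rad (117.2°) between the endpoints.
Interpolate at f = 1/2 with slerp weights a = sin((1−f)δ)/sin δ ≈ 0.959, b = sin(fδ)/sin δ ≈ 0.959.
p = a·p₁ + b·p₂ ≈ (0.703, -0.534, 0.471); φ = arcsin(p_z) ≈ 28.08°, λ = atan2(p_y, p_x) ≈ -37.22°.

≈ lat 28.1°N, lon 37.2°W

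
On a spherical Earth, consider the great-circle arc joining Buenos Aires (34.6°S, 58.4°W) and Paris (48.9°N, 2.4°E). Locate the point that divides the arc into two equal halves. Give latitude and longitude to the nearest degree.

≈ 8°N, 32°W

Write both endpoints as unit vectors p₁, p₂ with components (cos φ cos λ, cos φ sin λ, sin φ).
The central angle between the endpoints is δ = arccos(p₁·p₂) ≈ 1.735 rad (99.4°).
Interpolate at f = 1/2 with slerp weights a = sin((1−f)δ)/sin δ ≈ 0.773, b = sin(fδ)/sin δ ≈ 0.773.
p = a·p₁ + b·p₂ ≈ (0.841, -0.521, 0.144); φ = arcsin(p_z) ≈ 8.26°, λ = atan2(p_y, p_x) ≈ -31.76°.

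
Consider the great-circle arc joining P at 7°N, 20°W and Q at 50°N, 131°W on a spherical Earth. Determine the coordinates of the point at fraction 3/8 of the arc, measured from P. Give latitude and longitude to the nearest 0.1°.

≈ 34.7°N, 46.1°W

The haversine formula gives a central angle δ ≈ 1.706 rad (97.8°) between the endpoints.
Interpolate at f = 3/8 with slerp weights a = sin((1−f)δ)/sin δ ≈ 0.884, b = sin(fδ)/sin δ ≈ 0.603.
p = a·p₁ + b·p₂ ≈ (0.570, -0.592, 0.569); φ = arcsin(p_z) ≈ 34.71°, λ = atan2(p_y, p_x) ≈ -46.10°.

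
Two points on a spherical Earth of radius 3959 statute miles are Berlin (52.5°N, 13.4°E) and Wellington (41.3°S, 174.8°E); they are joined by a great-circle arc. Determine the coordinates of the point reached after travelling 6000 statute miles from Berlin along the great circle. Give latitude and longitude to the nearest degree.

Write both endpoints as unit vectors p₁, p₂ with components (cos φ cos λ, cos φ sin λ, sin φ).
The central angle between the endpoints is δ = arccos(p₁·p₂) ≈ 2.848 rad (163.2°). The total great-circle distance is δ·R ≈ 2.848 × 3959 ≈ 11273 mi, so the target fraction is f = 6000/11273 ≈ 0.532.
Interpolate at f ≈ 0.532 with slerp weights a = sin((1−f)δ)/sin δ ≈ 3.352, b = sin(fδ)/sin δ ≈ 3.445.
p = a·p₁ + b·p₂ ≈ (-0.592, 0.707, 0.386); φ = arcsin(p_z) ≈ 22.70°, λ = atan2(p_y, p_x) ≈ 129.93°.

≈ 23°N, 130°E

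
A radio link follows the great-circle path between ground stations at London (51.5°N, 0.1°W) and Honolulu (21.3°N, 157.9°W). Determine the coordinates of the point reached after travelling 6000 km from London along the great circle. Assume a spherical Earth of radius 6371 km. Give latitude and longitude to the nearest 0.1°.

≈ 68.3°N, 127.3°W

From cos δ = sin φ₁ sin φ₂ + cos φ₁ cos φ₂ cos Δλ, the central angle is δ ≈ 1.826 rad (104.6°). The total great-circle distance is δ·R ≈ 1.826 × 6371 ≈ 11635 km, so the target fraction is f = 6000/11635 ≈ 0.516.
Interpolate at f ≈ 0.516 with slerp weights a = sin((1−f)δ)/sin δ ≈ 0.800, b = sin(fδ)/sin δ ≈ 0.836.
p = a·p₁ + b·p₂ ≈ (-0.224, -0.294, 0.929); φ = arcsin(p_z) ≈ 68.33°, λ = atan2(p_y, p_x) ≈ -127.28°.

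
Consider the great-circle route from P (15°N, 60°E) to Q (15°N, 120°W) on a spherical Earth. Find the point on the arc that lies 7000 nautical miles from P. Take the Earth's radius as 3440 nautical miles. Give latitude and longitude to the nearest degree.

≈ (48°N, 120°W)

From cos δ = sin φ₁ sin φ₂ + cos φ₁ cos φ₂ cos Δλ, the central angle is δ ≈ 2.618 rad (150.0°). The total great-circle distance is δ·R ≈ 2.618 × 3440 ≈ 9006 nmi, so the target fraction is f = 7000/9006 ≈ 0.777.
Interpolate at f ≈ 0.777 with slerp weights a = sin((1−f)δ)/sin δ ≈ 1.101, b = sin(fδ)/sin δ ≈ 1.788.
p = a·p₁ + b·p₂ ≈ (-0.332, -0.575, 0.748); φ = arcsin(p_z) ≈ 48.41°, λ = atan2(p_y, p_x) ≈ -120.00°.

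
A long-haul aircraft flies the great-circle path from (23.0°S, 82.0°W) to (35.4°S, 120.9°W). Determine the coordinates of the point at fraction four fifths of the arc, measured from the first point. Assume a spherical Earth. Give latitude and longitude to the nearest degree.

Convert each endpoint to a unit vector on the sphere (x = cos φ cos λ, y = cos φ sin λ, z = sin φ).
The central angle between the endpoints is δ = arccos(p₁·p₂) ≈ 0.626 rad (35.9°).
Interpolate at f = 4/5 with slerp weights a = sin((1−f)δ)/sin δ ≈ 0.213, b = sin(fδ)/sin δ ≈ 0.819.
p = a·p₁ + b·p₂ ≈ (-0.316, -0.767, -0.558); φ = arcsin(p_z) ≈ -33.92°, λ = atan2(p_y, p_x) ≈ -112.36°.

≈ (34°S, 112°W)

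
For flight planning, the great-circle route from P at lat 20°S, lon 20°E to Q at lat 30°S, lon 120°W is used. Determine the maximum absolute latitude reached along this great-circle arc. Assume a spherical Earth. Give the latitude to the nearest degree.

The great circle lies in the plane with unit normal n̂ = (p₁ × p₂)/|p₁ × p₂|.
Here n̂_z ≈ -0.587; the vertex latitude is φ_max = arccos|n̂_z| ≈ 54.1°.
Check via Clairaut: cos φ_max = |cos φ₁| · sin C = cos(20.0°)·sin(141.4°) ≈ 0.587, again giving ≈ 54.1°.

≈ 54°S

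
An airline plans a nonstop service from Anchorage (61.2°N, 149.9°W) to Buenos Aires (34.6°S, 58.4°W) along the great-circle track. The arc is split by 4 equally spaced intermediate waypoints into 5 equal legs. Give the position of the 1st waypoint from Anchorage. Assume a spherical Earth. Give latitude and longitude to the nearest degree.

Write both endpoints as unit vectors p₁, p₂ with components (cos φ cos λ, cos φ sin λ, sin φ).
The central angle between the endpoints is δ = arccos(p₁·p₂) ≈ 2.104 rad (120.5°).
Interpolate at f = 1/5 with slerp weights a = sin((1−f)δ)/sin δ ≈ 1.154, b = sin(fδ)/sin δ ≈ 0.474.
p = a·p₁ + b·p₂ ≈ (-0.276, -0.611, 0.742); φ = arcsin(p_z) ≈ 47.88°, λ = atan2(p_y, p_x) ≈ -114.33°.

≈ 48°N, 114°W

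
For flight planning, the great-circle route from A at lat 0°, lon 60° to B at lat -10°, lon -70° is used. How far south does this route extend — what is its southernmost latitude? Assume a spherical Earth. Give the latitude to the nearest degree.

The great circle lies in the plane with unit normal n̂ = (p₁ × p₂)/|p₁ × p₂|.
Here n̂_z ≈ -0.975; the vertex latitude is φ_max = arccos|n̂_z| ≈ 13.0°.

≈ -13°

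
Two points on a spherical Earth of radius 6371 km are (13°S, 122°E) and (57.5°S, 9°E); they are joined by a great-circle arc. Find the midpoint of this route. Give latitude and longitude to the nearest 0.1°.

≈ (49.6°S, 89.1°E)

From cos δ = sin φ₁ sin φ₂ + cos φ₁ cos φ₂ cos Δλ, the central angle is δ ≈ 1.586 rad (90.9°).
Interpolate at f = 1/2 with slerp weights a = sin((1−f)δ)/sin δ ≈ 0.712, b = sin(fδ)/sin δ ≈ 0.712.
p = a·p₁ + b·p₂ ≈ (0.010, 0.649, -0.761); φ = arcsin(p_z) ≈ -49.56°, λ = atan2(p_y, p_x) ≈ 89.10°.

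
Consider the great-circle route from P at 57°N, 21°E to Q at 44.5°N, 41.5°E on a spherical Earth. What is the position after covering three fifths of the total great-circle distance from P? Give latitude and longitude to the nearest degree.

Write both endpoints as unit vectors p₁, p₂ with components (cos φ cos λ, cos φ sin λ, sin φ).
The central angle between the endpoints is δ = arccos(p₁·p₂) ≈ 0.312 rad (17.9°).
Interpolate at f = 3/5 with slerp weights a = sin((1−f)δ)/sin δ ≈ 0.406, b = sin(fδ)/sin δ ≈ 0.606.
p = a·p₁ + b·p₂ ≈ (0.530, 0.366, 0.765); φ = arcsin(p_z) ≈ 49.91°, λ = atan2(p_y, p_x) ≈ 34.60°.

≈ 50°N, 35°E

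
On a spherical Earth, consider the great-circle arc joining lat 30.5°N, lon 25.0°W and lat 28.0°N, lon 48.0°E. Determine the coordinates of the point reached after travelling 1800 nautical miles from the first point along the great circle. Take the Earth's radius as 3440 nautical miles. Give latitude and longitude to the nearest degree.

≈ lat 35°N, lon 10°E

Convert each endpoint to a unit vector on the sphere (x = cos φ cos λ, y = cos φ sin λ, z = sin φ).
The central angle between the endpoints is δ = arccos(p₁·p₂) ≈ 1.092 rad (62.6°). The total great-circle distance is δ·R ≈ 1.092 × 3440 ≈ 3757 nmi, so the target fraction is f = 1800/3757 ≈ 0.479.
Interpolate at f ≈ 0.479 with slerp weights a = sin((1−f)δ)/sin δ ≈ 0.607, b = sin(fδ)/sin δ ≈ 0.563.
p = a·p₁ + b·p₂ ≈ (0.806, 0.148, 0.572); φ = arcsin(p_z) ≈ 34.91°, λ = atan2(p_y, p_x) ≈ 10.43°.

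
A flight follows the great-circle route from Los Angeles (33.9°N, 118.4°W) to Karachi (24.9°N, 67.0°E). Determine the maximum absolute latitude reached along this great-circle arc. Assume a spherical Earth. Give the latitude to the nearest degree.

≈ 85°N

The great circle lies in the plane with unit normal n̂ = (p₁ × p₂)/|p₁ × p₂|.
Here n̂_z ≈ -0.083; the vertex latitude is φ_max = arccos|n̂_z| ≈ 85.3°.
Check via Clairaut: cos φ_max = |cos φ₁| · sin C = cos(33.9°)·sin(5.7°) ≈ 0.083, again giving ≈ 85.3°.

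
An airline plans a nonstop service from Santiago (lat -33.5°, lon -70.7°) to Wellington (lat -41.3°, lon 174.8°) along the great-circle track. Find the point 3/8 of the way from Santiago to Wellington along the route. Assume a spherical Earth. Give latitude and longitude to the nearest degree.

≈ lat -52°, lon -106°

Convert each endpoint to a unit vector on the sphere (x = cos φ cos λ, y = cos φ sin λ, z = sin φ).
The central angle between the endpoints is δ = arccos(p₁·p₂) ≈ 1.466 rad (84.0°).
Interpolate at f = 3/8 with slerp weights a = sin((1−f)δ)/sin δ ≈ 0.798, b = sin(fδ)/sin δ ≈ 0.525.
p = a·p₁ + b·p₂ ≈ (-0.173, -0.592, -0.787); φ = arcsin(p_z) ≈ -51.91°, λ = atan2(p_y, p_x) ≈ -106.31°.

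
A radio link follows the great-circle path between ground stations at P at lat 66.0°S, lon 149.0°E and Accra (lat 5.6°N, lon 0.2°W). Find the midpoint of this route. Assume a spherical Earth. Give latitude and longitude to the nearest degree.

≈ lat 50°S, lon 18°E

The haversine formula gives a central angle δ ≈ 2.023 rad (115.9°) between the endpoints.
Interpolate at f = 1/2 with slerp weights a = sin((1−f)δ)/sin δ ≈ 0.942, b = sin(fδ)/sin δ ≈ 0.942.
p = a·p₁ + b·p₂ ≈ (0.609, 0.194, -0.769); φ = arcsin(p_z) ≈ -50.25°, λ = atan2(p_y, p_x) ≈ 17.67°.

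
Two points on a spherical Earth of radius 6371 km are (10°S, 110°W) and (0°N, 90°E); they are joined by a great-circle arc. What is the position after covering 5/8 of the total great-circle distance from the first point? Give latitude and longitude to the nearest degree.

≈ (23°S, 146°E)

The haversine formula gives a central angle δ ≈ 2.753 rad (157.7°) between the endpoints.
Interpolate at f = 5/8 with slerp weights a = sin((1−f)δ)/sin δ ≈ 2.265, b = sin(fδ)/sin δ ≈ 2.609.
p = a·p₁ + b·p₂ ≈ (-0.763, 0.513, -0.393); φ = arcsin(p_z) ≈ -23.17°, λ = atan2(p_y, p_x) ≈ 146.10°.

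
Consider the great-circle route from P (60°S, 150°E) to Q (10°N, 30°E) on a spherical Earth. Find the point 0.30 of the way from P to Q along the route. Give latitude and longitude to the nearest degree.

Convert each endpoint to a unit vector on the sphere (x = cos φ cos λ, y = cos φ sin λ, z = sin φ).
The central angle between the endpoints is δ = arccos(p₁·p₂) ≈ 1.979 rad (113.4°).
Interpolate at f = 0.30 with slerp weights a = sin((1−f)δ)/sin δ ≈ 1.071, b = sin(fδ)/sin δ ≈ 0.609.
p = a·p₁ + b·p₂ ≈ (0.056, 0.568, -0.821); φ = arcsin(p_z) ≈ -55.22°, λ = atan2(p_y, p_x) ≈ 84.36°.

≈ (55°S, 84°E)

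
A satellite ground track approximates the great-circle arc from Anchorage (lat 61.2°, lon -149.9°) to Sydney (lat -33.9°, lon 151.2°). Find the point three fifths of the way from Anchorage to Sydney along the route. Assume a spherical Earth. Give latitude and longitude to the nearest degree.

≈ lat 6°, lon 168°

Write both endpoints as unit vectors p₁, p₂ with components (cos φ cos λ, cos φ sin λ, sin φ).
The central angle between the endpoints is δ = arccos(p₁·p₂) ≈ 1.857 rad (106.4°).
Interpolate at f = 3/5 with slerp weights a = sin((1−f)δ)/sin δ ≈ 0.705, b = sin(fδ)/sin δ ≈ 0.936.
p = a·p₁ + b·p₂ ≈ (-0.974, 0.204, 0.096); φ = arcsin(p_z) ≈ 5.51°, λ = atan2(p_y, p_x) ≈ 168.19°.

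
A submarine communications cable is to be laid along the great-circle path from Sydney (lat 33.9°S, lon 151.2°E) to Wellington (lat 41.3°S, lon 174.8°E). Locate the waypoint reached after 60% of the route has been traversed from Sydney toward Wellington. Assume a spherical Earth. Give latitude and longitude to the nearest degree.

≈ lat 39°S, lon 165°E

Write both endpoints as unit vectors p₁, p₂ with components (cos φ cos λ, cos φ sin λ, sin φ).
The central angle between the endpoints is δ = arccos(p₁·p₂) ≈ 0.350 rad (20.0°).
Interpolate at f = 0.60 with slerp weights a = sin((1−f)δ)/sin δ ≈ 0.407, b = sin(fδ)/sin δ ≈ 0.608.
p = a·p₁ + b·p₂ ≈ (-0.751, 0.204, -0.628); φ = arcsin(p_z) ≈ -38.92°, λ = atan2(p_y, p_x) ≈ 164.79°.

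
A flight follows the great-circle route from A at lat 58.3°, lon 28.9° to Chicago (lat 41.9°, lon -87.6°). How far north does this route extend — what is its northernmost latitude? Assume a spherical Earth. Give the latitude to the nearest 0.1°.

≈ 67.6°

The great circle lies in the plane with unit normal n̂ = (p₁ × p₂)/|p₁ × p₂|.
Here n̂_z ≈ -0.381; the vertex latitude is φ_max = arccos|n̂_z| ≈ 67.6°.
Check via Clairaut: cos φ_max = |cos φ₁| · sin C = cos(58.3°)·sin(46.4°) ≈ 0.381, again giving ≈ 67.6°.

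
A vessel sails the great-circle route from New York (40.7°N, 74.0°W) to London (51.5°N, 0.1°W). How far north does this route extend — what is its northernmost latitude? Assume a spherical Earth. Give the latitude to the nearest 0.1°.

≈ 53.8°N

The great circle lies in the plane with unit normal n̂ = (p₁ × p₂)/|p₁ × p₂|.
Here n̂_z ≈ +0.591; the vertex latitude is φ_max = arccos|n̂_z| ≈ 53.8°.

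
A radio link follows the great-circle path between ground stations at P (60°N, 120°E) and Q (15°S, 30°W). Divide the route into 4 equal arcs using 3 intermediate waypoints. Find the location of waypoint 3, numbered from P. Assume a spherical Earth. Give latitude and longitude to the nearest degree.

≈ (16°N, 20°W)

The haversine formula gives a central angle δ ≈ 2.268 rad (130.0°) between the endpoints.
Interpolate at f = 3/4 with slerp weights a = sin((1−f)δ)/sin δ ≈ 0.701, b = sin(fδ)/sin δ ≈ 1.294.
p = a·p₁ + b·p₂ ≈ (0.907, -0.321, 0.272); φ = arcsin(p_z) ≈ 15.80°, λ = atan2(p_y, p_x) ≈ -19.51°.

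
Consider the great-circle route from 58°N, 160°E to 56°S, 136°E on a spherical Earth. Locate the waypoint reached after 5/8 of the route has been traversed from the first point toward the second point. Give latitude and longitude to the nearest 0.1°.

From cos δ = sin φ₁ sin φ₂ + cos φ₁ cos φ₂ cos Δλ, the central angle is δ ≈ 2.018 rad (115.6°).
Interpolate at f = 5/8 with slerp weights a = sin((1−f)δ)/sin δ ≈ 0.761, b = sin(fδ)/sin δ ≈ 1.056.
p = a·p₁ + b·p₂ ≈ (-0.804, 0.548, -0.230); φ = arcsin(p_z) ≈ -13.30°, λ = atan2(p_y, p_x) ≈ 145.71°.

≈ 13.3°S, 145.7°E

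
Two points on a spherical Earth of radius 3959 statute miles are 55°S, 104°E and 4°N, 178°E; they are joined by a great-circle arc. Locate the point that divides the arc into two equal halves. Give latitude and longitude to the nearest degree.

≈ 30°S, 152°E

Convert each endpoint to a unit vector on the sphere (x = cos φ cos λ, y = cos φ sin λ, z = sin φ).
The central angle between the endpoints is δ = arccos(p₁·p₂) ≈ 1.470 rad (84.2°).
Interpolate at f = 1/2 with slerp weights a = sin((1−f)δ)/sin δ ≈ 0.674, b = sin(fδ)/sin δ ≈ 0.674.
p = a·p₁ + b·p₂ ≈ (-0.766, 0.399, -0.505); φ = arcsin(p_z) ≈ -30.34°, λ = atan2(p_y, p_x) ≈ 152.49°.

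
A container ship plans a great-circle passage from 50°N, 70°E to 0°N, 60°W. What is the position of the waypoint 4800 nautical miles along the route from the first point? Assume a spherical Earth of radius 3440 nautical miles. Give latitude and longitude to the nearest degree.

Write both endpoints as unit vectors p₁, p₂ with components (cos φ cos λ, cos φ sin λ, sin φ).
The central angle between the endpoints is δ = arccos(p₁·p₂) ≈ 1.997 rad (114.4°). The total great-circle distance is δ·R ≈ 1.997 × 3440 ≈ 6869 nmi, so the target fraction is f = 4800/6869 ≈ 0.699.
Interpolate at f ≈ 0.699 with slerp weights a = sin((1−f)δ)/sin δ ≈ 0.621, b = sin(fδ)/sin δ ≈ 1.081.
p = a·p₁ + b·p₂ ≈ (0.677, -0.561, 0.476); φ = arcsin(p_z) ≈ 28.42°, λ = atan2(p_y, p_x) ≈ -39.64°.

≈ 28°N, 40°W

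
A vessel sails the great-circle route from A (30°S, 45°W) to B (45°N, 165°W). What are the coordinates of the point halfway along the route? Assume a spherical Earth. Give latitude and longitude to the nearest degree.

Convert each endpoint to a unit vector on the sphere (x = cos φ cos λ, y = cos φ sin λ, z = sin φ).
The central angle between the endpoints is δ = arccos(p₁·p₂) ≈ 2.291 rad (131.3°).
Interpolate at f = 1/2 with slerp weights a = sin((1−f)δ)/sin δ ≈ 1.212, b = sin(fδ)/sin δ ≈ 1.212.
p = a·p₁ + b·p₂ ≈ (-0.086, -0.964, 0.251); φ = arcsin(p_z) ≈ 14.54°, λ = atan2(p_y, p_x) ≈ -95.08°.

≈ (15°N, 95°W)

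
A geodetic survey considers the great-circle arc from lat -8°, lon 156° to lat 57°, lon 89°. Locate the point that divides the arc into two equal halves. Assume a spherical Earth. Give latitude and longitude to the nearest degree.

Convert each endpoint to a unit vector on the sphere (x = cos φ cos λ, y = cos φ sin λ, z = sin φ).
The central angle between the endpoints is δ = arccos(p₁·p₂) ≈ 1.477 rad (84.6°).
Interpolate at f = 1/2 with slerp weights a = sin((1−f)δ)/sin δ ≈ 0.676, b = sin(fδ)/sin δ ≈ 0.676.
p = a·p₁ + b·p₂ ≈ (-0.605, 0.640, 0.473); φ = arcsin(p_z) ≈ 28.22°, λ = atan2(p_y, p_x) ≈ 133.38°.

≈ lat 28°, lon 133°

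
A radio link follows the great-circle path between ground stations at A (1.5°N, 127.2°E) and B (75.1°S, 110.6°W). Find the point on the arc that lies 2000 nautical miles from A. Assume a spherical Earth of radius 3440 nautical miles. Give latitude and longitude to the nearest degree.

From cos δ = sin φ₁ sin φ₂ + cos φ₁ cos φ₂ cos Δλ, the central angle is δ ≈ 1.734 rad (99.3°). The total great-circle distance is δ·R ≈ 1.734 × 3440 ≈ 5964 nmi, so the target fraction is f = 2000/5964 ≈ 0.335.
Interpolate at f ≈ 0.335 with slerp weights a = sin((1−f)δ)/sin δ ≈ 0.926, b = sin(fδ)/sin δ ≈ 0.557.
p = a·p₁ + b·p₂ ≈ (-0.610, 0.603, -0.514); φ = arcsin(p_z) ≈ -30.90°, λ = atan2(p_y, p_x) ≈ 135.31°.

≈ (31°S, 135°E)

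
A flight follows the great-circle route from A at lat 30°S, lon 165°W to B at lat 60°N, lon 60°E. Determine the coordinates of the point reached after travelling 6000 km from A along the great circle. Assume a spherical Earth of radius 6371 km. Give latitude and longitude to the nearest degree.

≈ lat 18°N, lon 169°E

Convert each endpoint to a unit vector on the sphere (x = cos φ cos λ, y = cos φ sin λ, z = sin φ).
The central angle between the endpoints is δ = arccos(p₁·p₂) ≈ 2.403 rad (137.7°). The total great-circle distance is δ·R ≈ 2.403 × 6371 ≈ 15307 km, so the target fraction is f = 6000/15307 ≈ 0.392.
Interpolate at f ≈ 0.392 with slerp weights a = sin((1−f)δ)/sin δ ≈ 1.476, b = sin(fδ)/sin δ ≈ 1.201.
p = a·p₁ + b·p₂ ≈ (-0.934, 0.189, 0.302); φ = arcsin(p_z) ≈ 17.57°, λ = atan2(p_y, p_x) ≈ 168.56°.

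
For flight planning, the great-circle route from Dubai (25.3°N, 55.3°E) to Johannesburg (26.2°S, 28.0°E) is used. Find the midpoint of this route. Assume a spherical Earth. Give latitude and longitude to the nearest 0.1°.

Write both endpoints as unit vectors p₁, p₂ with components (cos φ cos λ, cos φ sin λ, sin φ).
The central angle between the endpoints is δ = arccos(p₁·p₂) ≈ 1.010 rad (57.8°).
Interpolate at f = 1/2 with slerp weights a = sin((1−f)δ)/sin δ ≈ 0.571, b = sin(fδ)/sin δ ≈ 0.571.
p = a·p₁ + b·p₂ ≈ (0.747, 0.665, -0.008); φ = arcsin(p_z) ≈ -0.46°, λ = atan2(p_y, p_x) ≈ 41.70°.

≈ 0.5°S, 41.7°E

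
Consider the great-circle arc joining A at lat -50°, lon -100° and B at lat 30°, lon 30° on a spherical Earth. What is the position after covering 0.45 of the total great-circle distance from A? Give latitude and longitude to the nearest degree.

≈ lat -27°, lon -23°

Write both endpoints as unit vectors p₁, p₂ with components (cos φ cos λ, cos φ sin λ, sin φ).
The central angle between the endpoints is δ = arccos(p₁·p₂) ≈ 2.405 rad (137.8°).
Interpolate at f = 0.45 with slerp weights a = sin((1−f)δ)/sin δ ≈ 1.443, b = sin(fδ)/sin δ ≈ 1.315.
p = a·p₁ + b·p₂ ≈ (0.825, -0.344, -0.448); φ = arcsin(p_z) ≈ -26.63°, λ = atan2(p_y, p_x) ≈ -22.66°.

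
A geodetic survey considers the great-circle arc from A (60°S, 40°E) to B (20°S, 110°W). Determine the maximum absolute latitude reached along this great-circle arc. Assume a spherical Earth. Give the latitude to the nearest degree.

≈ 76°S

The great circle lies in the plane with unit normal n̂ = (p₁ × p₂)/|p₁ × p₂|.
Here n̂_z ≈ -0.236; the vertex latitude is φ_max = arccos|n̂_z| ≈ 76.3°.
Check via Clairaut: cos φ_max = |cos φ₁| · sin C = cos(60.0°)·sin(151.8°) ≈ 0.236, again giving ≈ 76.3°.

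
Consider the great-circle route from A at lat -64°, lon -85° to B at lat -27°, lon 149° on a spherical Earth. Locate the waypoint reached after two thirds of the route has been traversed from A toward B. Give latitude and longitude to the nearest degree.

≈ lat -51°, lon 164°

Convert each endpoint to a unit vector on the sphere (x = cos φ cos λ, y = cos φ sin λ, z = sin φ).
The central angle between the endpoints is δ = arccos(p₁·p₂) ≈ 1.391 rad (79.7°).
Interpolate at f = 2/3 with slerp weights a = sin((1−f)δ)/sin δ ≈ 0.455, b = sin(fδ)/sin δ ≈ 0.813.
p = a·p₁ + b·p₂ ≈ (-0.604, 0.175, -0.778); φ = arcsin(p_z) ≈ -51.06°, λ = atan2(p_y, p_x) ≈ 163.87°.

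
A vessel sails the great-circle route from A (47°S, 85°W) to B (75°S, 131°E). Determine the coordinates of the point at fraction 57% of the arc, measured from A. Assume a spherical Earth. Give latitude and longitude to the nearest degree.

≈ (77°S, 111°W)

From cos δ = sin φ₁ sin φ₂ + cos φ₁ cos φ₂ cos Δλ, the central angle is δ ≈ 0.972 rad (55.7°).
Interpolate at f = 0.57 with slerp weights a = sin((1−f)δ)/sin δ ≈ 0.491, b = sin(fδ)/sin δ ≈ 0.637.
p = a·p₁ + b·p₂ ≈ (-0.079, -0.209, -0.975); φ = arcsin(p_z) ≈ -77.07°, λ = atan2(p_y, p_x) ≈ -110.65°.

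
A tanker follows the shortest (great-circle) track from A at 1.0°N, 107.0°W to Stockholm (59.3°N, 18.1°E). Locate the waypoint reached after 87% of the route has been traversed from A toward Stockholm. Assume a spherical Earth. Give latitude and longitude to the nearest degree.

Convert each endpoint to a unit vector on the sphere (x = cos φ cos λ, y = cos φ sin λ, z = sin φ).
The central angle between the endpoints is δ = arccos(p₁·p₂) ≈ 1.853 rad (106.2°).
Interpolate at f = 0.87 with slerp weights a = sin((1−f)δ)/sin δ ≈ 0.248, b = sin(fδ)/sin δ ≈ 1.040.
p = a·p₁ + b·p₂ ≈ (0.432, -0.073, 0.899); φ = arcsin(p_z) ≈ 64.01°, λ = atan2(p_y, p_x) ≈ -9.52°.

≈ 64°N, 10°W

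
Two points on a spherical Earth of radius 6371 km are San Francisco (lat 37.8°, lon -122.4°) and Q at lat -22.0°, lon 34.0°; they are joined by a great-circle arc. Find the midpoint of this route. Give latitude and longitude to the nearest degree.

≈ lat 32°, lon -23°

The haversine formula gives a central angle δ ≈ 2.693 rad (154.3°) between the endpoints.
Interpolate at f = 1/2 with slerp weights a = sin((1−f)δ)/sin δ ≈ 2.247, b = sin(fδ)/sin δ ≈ 2.247.
p = a·p₁ + b·p₂ ≈ (0.776, -0.334, 0.535); φ = arcsin(p_z) ≈ 32.37°, λ = atan2(p_y, p_x) ≈ -23.30°.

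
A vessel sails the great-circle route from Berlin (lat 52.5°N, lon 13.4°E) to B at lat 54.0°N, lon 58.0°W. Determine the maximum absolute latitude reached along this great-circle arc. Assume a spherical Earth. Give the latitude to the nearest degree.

≈ 59°N

The great circle lies in the plane with unit normal n̂ = (p₁ × p₂)/|p₁ × p₂|.
Here n̂_z ≈ -0.518; the vertex latitude is φ_max = arccos|n̂_z| ≈ 58.8°.
Check via Clairaut: cos φ_max = |cos φ₁| · sin C = cos(52.5°)·sin(58.3°) ≈ 0.518, again giving ≈ 58.8°.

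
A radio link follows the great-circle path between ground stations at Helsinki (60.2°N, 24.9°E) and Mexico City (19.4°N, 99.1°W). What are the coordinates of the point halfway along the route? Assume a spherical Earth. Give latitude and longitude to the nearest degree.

Write both endpoints as unit vectors p₁, p₂ with components (cos φ cos λ, cos φ sin λ, sin φ).
The central angle between the endpoints is δ = arccos(p₁·p₂) ≈ 1.545 rad (88.5°).
Interpolate at f = 1/2 with slerp weights a = sin((1−f)δ)/sin δ ≈ 0.698, b = sin(fδ)/sin δ ≈ 0.698.
p = a·p₁ + b·p₂ ≈ (0.211, -0.504, 0.838); φ = arcsin(p_z) ≈ 56.89°, λ = atan2(p_y, p_x) ≈ -67.33°.

≈ (57°N, 67°W)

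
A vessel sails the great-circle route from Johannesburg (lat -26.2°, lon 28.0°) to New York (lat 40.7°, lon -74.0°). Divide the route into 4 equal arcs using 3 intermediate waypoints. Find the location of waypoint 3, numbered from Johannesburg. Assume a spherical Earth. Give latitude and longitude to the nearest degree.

≈ lat 29°, lon -42°

From cos δ = sin φ₁ sin φ₂ + cos φ₁ cos φ₂ cos Δλ, the central angle is δ ≈ 2.015 rad (115.4°).
Interpolate at f = 3/4 with slerp weights a = sin((1−f)δ)/sin δ ≈ 0.534, b = sin(fδ)/sin δ ≈ 1.105.
p = a·p₁ + b·p₂ ≈ (0.654, -0.580, 0.485); φ = arcsin(p_z) ≈ 29.00°, λ = atan2(p_y, p_x) ≈ -41.57°.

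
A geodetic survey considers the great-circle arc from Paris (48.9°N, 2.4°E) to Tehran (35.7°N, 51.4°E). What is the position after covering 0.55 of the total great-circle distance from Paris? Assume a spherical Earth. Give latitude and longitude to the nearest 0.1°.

Convert each endpoint to a unit vector on the sphere (x = cos φ cos λ, y = cos φ sin λ, z = sin φ).
The central angle between the endpoints is δ = arccos(p₁·p₂) ≈ 0.660 rad (37.8°).
Interpolate at f = 0.55 with slerp weights a = sin((1−f)δ)/sin δ ≈ 0.477, b = sin(fδ)/sin δ ≈ 0.579.
p = a·p₁ + b·p₂ ≈ (0.607, 0.381, 0.698); φ = arcsin(p_z) ≈ 44.24°, λ = atan2(p_y, p_x) ≈ 32.10°.

≈ 44.2°N, 32.1°E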